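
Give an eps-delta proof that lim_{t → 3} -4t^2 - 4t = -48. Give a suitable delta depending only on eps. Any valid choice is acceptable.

delta = min(1, eps/32)

Let eps > 0. We want delta > 0 such that 0 < |t − 3| < delta implies |(-4t^2 - 4t) + 48| < eps.
(-4t^2 - 4t) + 48 = -4t^2 - 4t + 48 = (t − 3)(-4t - 16).
So |(-4t^2 - 4t) + 48| = |t − 3|·|-4t - 16|.
Require delta ≤ 1. Then |t − 3| < 1 gives |t| < 4, and by the triangle inequality |-4t - 16| ≤ 4·4 + 16 = 32.
Hence |(-4t^2 - 4t) + 48| ≤ 32|t − 3| < eps provided |t − 3| < eps/32.
Choosing delta = min(1, eps/32) ensures both conditions, hence |(-4t^2 - 4t) + 48| < eps.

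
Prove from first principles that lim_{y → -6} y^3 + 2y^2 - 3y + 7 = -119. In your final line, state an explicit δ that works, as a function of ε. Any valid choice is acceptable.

δ = min(1, ε/98)

Let ε > 0 be given. We want δ > 0 such that 0 < |y + 6| < δ implies |(y^3 + 2y^2 - 3y + 7) + 119| < ε.
(y^3 + 2y^2 - 3y + 7) + 119 = y^3 + 2y^2 - 3y + 126 = (y + 6)(y^2 - 4y + 21).
So |(y^3 + 2y^2 - 3y + 7) + 119| = |y + 6|·|y^2 - 4y + 21|.
Require δ ≤ 1. Then |y + 6| < 1 gives |y| < 7, and by the triangle inequality |y^2 - 4y + 21| ≤ 7^2 + 4·7 + 21 = 98.
Hence |(y^3 + 2y^2 - 3y + 7) + 119| ≤ 98|y + 6| < ε provided |y + 6| < ε/98.
Choosing δ = min(1, ε/98) ensures both conditions, hence |(y^3 + 2y^2 - 3y + 7) + 119| < ε.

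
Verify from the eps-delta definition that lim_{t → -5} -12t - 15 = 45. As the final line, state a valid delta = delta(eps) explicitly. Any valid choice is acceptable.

Suppose eps > 0. We need delta > 0 so that 0 < |t + 5| < delta implies |(-12t - 15) − 45| < eps.
|(-12t - 15) − 45| = |-12t - 60| = 12|t + 5|.
Thus it suffices that |t + 5| < eps/12.
Choosing delta = eps/12 gives |(-12t - 15) − 45| = 12|t + 5| < eps whenever |t + 5| < delta.

delta = eps/12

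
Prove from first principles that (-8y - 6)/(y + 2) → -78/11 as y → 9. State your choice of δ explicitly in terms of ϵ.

Fix ϵ > 0. We want δ > 0 with 0 < |y − 9| < δ ⇒ |(-8y - 6)/(y + 2) + 78/11| < ϵ.
Combining over a common denominator, (-8y - 6)/(y + 2) + 78/11 = [(-8y - 6)·11 − (-78)·(y + 2)] / [11·(y + 2)] = -10(y − 9) / (11(y + 2)).
So |(-8y - 6)/(y + 2) + 78/11| = 10|y − 9| / (11·|y + 2|).
Restrict δ ≤ 11/2. Then |y − 9| < 11/2 gives |y + 2| = |(y − 9) + 11| ≥ 11 − 11/2 = 11/2.
Hence |(-8y - 6)/(y + 2) + 78/11| < 10|y − 9|/(11·(11/2)) = (20/121)|y − 9|, which is < ϵ once |y − 9| < (121/20)ϵ.
Take δ = min(11/2, (121/20)ϵ). Then 0 < |y − 9| < δ forces both bounds, so |(-8y - 6)/(y + 2) + 78/11| < ϵ.

δ = min(11/2, (121/20)ϵ)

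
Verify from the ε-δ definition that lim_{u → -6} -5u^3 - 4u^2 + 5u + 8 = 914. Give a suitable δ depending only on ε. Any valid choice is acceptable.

δ = min(1, ε/578)

Suppose ε > 0. We want δ > 0 such that 0 < |u + 6| < δ implies |(-5u^3 - 4u^2 + 5u + 8) − 914| < ε.
(-5u^3 - 4u^2 + 5u + 8) − 914 = -5u^3 - 4u^2 + 5u - 906 = (u + 6)(-5u^2 + 26u - 151).
So |(-5u^3 - 4u^2 + 5u + 8) − 914| = |u + 6|·|-5u^2 + 26u - 151|.
Require δ ≤ 1. Then |u + 6| < 1 gives |u| < 7, and by the triangle inequality |-5u^2 + 26u - 151| ≤ 5·7^2 + 26·7 + 151 = 578.
Hence |(-5u^3 - 4u^2 + 5u + 8) − 914| ≤ 578|u + 6| < ε provided |u + 6| < ε/578.
Take δ = min(1, ε/578). Then 0 < |u + 6| < δ gives both |u + 6| < 1 and |u + 6| < ε/578, so |(-5u^3 - 4u^2 + 5u + 8) − 914| < ε.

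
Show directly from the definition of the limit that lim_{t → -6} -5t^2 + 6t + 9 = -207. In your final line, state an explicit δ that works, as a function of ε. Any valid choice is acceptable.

Fix ε > 0. We want δ > 0 such that 0 < |t + 6| < δ implies |(-5t^2 + 6t + 9) + 207| < ε.
(-5t^2 + 6t + 9) + 207 = -5t^2 + 6t + 216 = (t + 6)(-5t + 36).
So |(-5t^2 + 6t + 9) + 207| = |t + 6|·|-5t + 36|.
Require δ ≤ 1. Then |t + 6| < 1 gives |t| < 7, and by the triangle inequality |-5t + 36| ≤ 5·7 + 36 = 71.
Hence |(-5t^2 + 6t + 9) + 207| ≤ 71|t + 6| < ε provided |t + 6| < ε/71.
Choosing δ = min(1, ε/71) ensures both conditions, hence |(-5t^2 + 6t + 9) + 207| < ε.

δ = min(1, ε/71)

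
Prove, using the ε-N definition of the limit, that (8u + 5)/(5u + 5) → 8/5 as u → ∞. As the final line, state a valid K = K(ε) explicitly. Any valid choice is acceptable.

Suppose ε > 0. We seek K > 0 such that u > K implies |(8u + 5)/(5u + 5) − (8/5)| < ε.
(8u + 5)/(5u + 5) − (8/5) = (5(8u + 5) − 8(5u + 5)) / (5(5u + 5)) = -15/(5(5u + 5)).
For u > 0 we have 5u + 5 > 5u, so |(8u + 5)/(5u + 5) − (8/5)| = 15/(5(5u + 5)) < 15/(5·5u) = (3/5)/u.
Thus |(8u + 5)/(5u + 5) − (8/5)| < ε whenever u > (3/5)/ε.
Take K = (3/5)/ε. If u > K then |(8u + 5)/(5u + 5) − (8/5)| < (3/5)/u < ε.

K = (3/5)/ε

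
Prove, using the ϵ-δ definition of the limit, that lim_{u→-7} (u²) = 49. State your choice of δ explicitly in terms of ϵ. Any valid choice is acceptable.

Fix ϵ > 0. We seek δ > 0 with 0 < |u + 7| < δ ⇒ |u² − 49| < ϵ.
Factor: u² − 49 = (u + 7)(u - 7), so |u² − 49| = |u + 7|·|u - 7|.
Restrict δ ≤ 1. Then |u + 7| < 1 gives |u| < 8, so by the triangle inequality |u - 7| ≤ 8 + 7 = 15.
Hence |u² − 49| ≤ 15|u + 7|, which is < ϵ once |u + 7| < ϵ/15.
Take δ = min(1, ϵ/15). If 0 < |u + 7| < δ then both bounds hold and |u² − 49| ≤ 15|u + 7| < 15·(ϵ/15) = ϵ.

δ = min(1, ϵ/15)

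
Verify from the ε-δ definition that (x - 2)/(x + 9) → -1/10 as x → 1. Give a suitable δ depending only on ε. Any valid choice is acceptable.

δ = min(5, (50/11)ε)

Suppose ε > 0. We want δ > 0 with 0 < |x − 1| < δ ⇒ |(x - 2)/(x + 9) + 1/10| < ε.
Combining over a common denominator, (x - 2)/(x + 9) + 1/10 = [(x - 2)·10 − (-1)·(x + 9)] / [10·(x + 9)] = 11(x − 1) / (10(x + 9)).
So |(x - 2)/(x + 9) + 1/10| = 11|x − 1| / (10·|x + 9|).
Require δ ≤ 5, so |x + 9| ≥ |10| − |x − 1| > 10 − 5 = 5.
Hence |(x - 2)/(x + 9) + 1/10| < 11|x − 1|/(10·5) = (11/50)|x − 1|, which is < ε once |x − 1| < (50/11)ε.
Take δ = min(5, (50/11)ε). Then 0 < |x − 1| < δ forces both bounds, so |(x - 2)/(x + 9) + 1/10| < ε.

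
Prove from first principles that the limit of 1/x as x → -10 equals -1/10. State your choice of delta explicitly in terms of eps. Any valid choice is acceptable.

delta = min(5, 50eps)

Let eps > 0 be given. We seek delta > 0 such that 0 < |x + 10| < delta implies |1/x + 1/10| < eps.
|1/x + 1/10| = |-10 − x|/(10·|x|) = |x + 10|/(10|x|).
Require delta ≤ 5 so that |x| > 10 − 5 = 5, hence 10|x| > 50.
Then |1/x + 1/10| < |x + 10|/50, which is < eps when |x + 10| < 50eps.
Take delta = min(5, 50eps). Then 0 < |x + 10| < delta gives both |x + 10| < 5 and |x + 10| < 50eps, so |1/x + 1/10| < eps.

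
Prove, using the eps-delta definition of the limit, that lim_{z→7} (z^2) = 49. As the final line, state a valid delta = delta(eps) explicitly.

Fix eps > 0. We seek delta > 0 with 0 < |z − 7| < delta ⇒ |z^2 − 49| < eps.
Factor: z^2 − 49 = (z − 7)(z + 7), so |z^2 − 49| = |z − 7|·|z + 7|.
Restrict delta ≤ 1. Then |z − 7| < 1 gives |z| < 8, so by the triangle inequality |z + 7| ≤ 8 + 7 = 15.
Hence |z^2 − 49| ≤ 15|z − 7|, which is < eps once |z − 7| < eps/15.
Take delta = min(1, eps/15). If 0 < |z − 7| < delta then both bounds hold and |z^2 − 49| ≤ 15|z − 7| < 15·(eps/15) = eps.

delta = min(1, eps/15)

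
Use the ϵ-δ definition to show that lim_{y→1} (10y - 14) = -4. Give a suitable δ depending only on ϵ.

δ = ϵ/10

Let ϵ > 0 be given. We need δ > 0 so that 0 < |y − 1| < δ implies |(10y - 14) + 4| < ϵ.
Since (10y - 14) + 4 = 10(y − 1), we have |(10y - 14) + 4| = 10|y − 1|.
Thus it suffices that |y − 1| < ϵ/10.
Take δ = ϵ/10. If 0 < |y − 1| < δ then |(10y - 14) + 4| = 10|y − 1| < 10·(ϵ/10) = ϵ.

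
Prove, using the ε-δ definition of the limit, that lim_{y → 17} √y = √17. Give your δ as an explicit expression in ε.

δ = min(17, √17·ε)

Suppose ε > 0. We want δ > 0 such that 0 < |y − 17| < δ implies |√y − √17| < ε.
Multiplying by the conjugate, |√y − √17| = |y − 17|/(√y + √17).
Restrict δ ≤ 17 so that |y − 17| < 17 forces y > 0, and then √y + √17 > √17.
Hence |√y − √17| < |y − 17|/√17, which is < ε once |y − 17| < √17·ε.
Take δ = min(17, √17·ε). If 0 < |y − 17| < δ then y > 0 and |√y − √17| < |y − 17|/√17 < ε.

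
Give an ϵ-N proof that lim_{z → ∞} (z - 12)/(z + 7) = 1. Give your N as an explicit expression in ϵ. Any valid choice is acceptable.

Let ϵ > 0. We seek N > 0 such that z > N implies |(z - 12)/(z + 7) − 1| < ϵ.
(z - 12)/(z + 7) − 1 = ((z - 12) − (z + 7)) / ((z + 7)) = -19/((z + 7)).
For z > 0 we have z + 7 > z, so |(z - 12)/(z + 7) − 1| = 19/((z + 7)) < 19/(z) = 19/z.
Thus |(z - 12)/(z + 7) − 1| < ϵ whenever z > 19/ϵ.
Take N = 19/ϵ. If z > N then |(z - 12)/(z + 7) − 1| < 19/z < ϵ.

N = 19/ϵ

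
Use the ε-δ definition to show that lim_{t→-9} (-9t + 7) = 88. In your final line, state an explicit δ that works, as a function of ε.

Let ε > 0 be given. We need δ > 0 so that 0 < |t + 9| < δ implies |(-9t + 7) − 88| < ε.
Since (-9t + 7) − 88 = -9(t + 9), we have |(-9t + 7) − 88| = 9|t + 9|.
Thus it suffices that |t + 9| < ε/9.
Choosing δ = ε/9 gives |(-9t + 7) − 88| = 9|t + 9| < ε whenever |t + 9| < δ.

δ = ε/9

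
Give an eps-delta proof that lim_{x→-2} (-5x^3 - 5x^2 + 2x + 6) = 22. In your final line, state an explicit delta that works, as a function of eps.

delta = min(1, eps/68)

Fix eps > 0. We want delta > 0 such that 0 < |x + 2| < delta implies |(-5x^3 - 5x^2 + 2x + 6) − 22| < eps.
(-5x^3 - 5x^2 + 2x + 6) − 22 = -5x^3 - 5x^2 + 2x - 16 = (x + 2)(-5x^2 + 5x - 8).
So |(-5x^3 - 5x^2 + 2x + 6) − 22| = |x + 2|·|-5x^2 + 5x - 8|.
Assume first that |x + 2| < 1, so |x| < 3. Then |-5x^2 + 5x - 8| ≤ 5·3^2 + 5·3 + 8 = 68.
Hence |(-5x^3 - 5x^2 + 2x + 6) − 22| ≤ 68|x + 2| < eps provided |x + 2| < eps/68.
Take delta = min(1, eps/68). Then 0 < |x + 2| < delta gives both |x + 2| < 1 and |x + 2| < eps/68, so |(-5x^3 - 5x^2 + 2x + 6) − 22| < eps.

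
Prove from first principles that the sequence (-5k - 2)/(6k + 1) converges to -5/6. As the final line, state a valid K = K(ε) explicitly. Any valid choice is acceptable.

Fix ε > 0. For k ≥ 1, |(-5k - 2)/(6k + 1) + 5/6| = |-7|/(6(6k + 1)) = 7/(6(6k + 1)).
Since 6k + 1 ≥ 6k for k ≥ 1, this is ≤ 7/(6·6k) = (7/36)/k.
So |(-5k - 2)/(6k + 1) + 5/6| < ε whenever k > (7/36)/ε.
Take K = (7/36)/ε. If k > K then |(-5k - 2)/(6k + 1) + 5/6| ≤ (7/36)/k < ε.

K = (7/36)/ε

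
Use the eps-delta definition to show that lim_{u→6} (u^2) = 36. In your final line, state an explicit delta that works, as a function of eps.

Fix eps > 0. We seek delta > 0 with 0 < |u − 6| < delta ⇒ |u^2 − 36| < eps.
Factor: u^2 − 36 = (u − 6)(u + 6), so |u^2 − 36| = |u − 6|·|u + 6|.
Impose delta ≤ 1 so that |u| < 7; then |u + 6| ≤ 13.
Hence |u^2 − 36| ≤ 13|u − 6|, which is < eps once |u − 6| < eps/13.
Take delta = min(1, eps/13). If 0 < |u − 6| < delta then both bounds hold and |u^2 − 36| ≤ 13|u − 6| < 13·(eps/13) = eps.

delta = min(1, eps/13)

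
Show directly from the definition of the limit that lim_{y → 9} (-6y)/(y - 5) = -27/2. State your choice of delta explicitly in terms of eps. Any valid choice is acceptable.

delta = min(2, (4/15)eps)

Let eps > 0 be given. We want delta > 0 with 0 < |y − 9| < delta ⇒ |(-6y)/(y - 5) + 27/2| < eps.
Combining over a common denominator, (-6y)/(y - 5) + 27/2 = [(-6y)·4 − (-54)·(y - 5)] / [4·(y - 5)] = 30(y − 9) / (4(y - 5)).
So |(-6y)/(y - 5) + 27/2| = 30|y − 9| / (4·|y − 5|).
Require delta ≤ 2, so |y − 5| ≥ |4| − |y − 9| > 4 − 2 = 2.
Hence |(-6y)/(y - 5) + 27/2| < 30|y − 9|/(4·2) = (15/4)|y − 9|, which is < eps once |y − 9| < (4/15)eps.
Take delta = min(2, (4/15)eps). Then 0 < |y − 9| < delta forces both bounds, so |(-6y)/(y - 5) + 27/2| < eps.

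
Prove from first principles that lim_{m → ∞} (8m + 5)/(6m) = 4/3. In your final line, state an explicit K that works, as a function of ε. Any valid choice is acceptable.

Fix ε > 0. For m ≥ 1, |(8m + 5)/(6m) − (4/3)| = |30|/(6(6m)) = 30/(6(6m)).
Since 6m ≥ 6m for m ≥ 1, this is ≤ 30/(6·6m) = (5/6)/m.
So |(8m + 5)/(6m) − (4/3)| < ε whenever m > (5/6)/ε.
Take K = (5/6)/ε. If m > K then |(8m + 5)/(6m) − (4/3)| ≤ (5/6)/m < ε.

K = (5/6)/ε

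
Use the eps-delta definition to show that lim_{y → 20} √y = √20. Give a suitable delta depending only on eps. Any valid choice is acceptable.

Let eps > 0. We want delta > 0 such that 0 < |y − 20| < delta implies |√y − √20| < eps.
Rationalise: √y − √20 = (y − 20)/(√y + √20), so |√y − √20| = |y − 20|/(√y + √20).
Restrict delta ≤ 20 so that |y − 20| < 20 forces y > 0, and then √y + √20 > √20.
Hence |√y − √20| < |y − 20|/√20, which is < eps once |y − 20| < √20·eps.
Take delta = min(20, √20·eps). If 0 < |y − 20| < delta then y > 0 and |√y − √20| < |y − 20|/√20 < eps.

delta = min(20, √20·eps)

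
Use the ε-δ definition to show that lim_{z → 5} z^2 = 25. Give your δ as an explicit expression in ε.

Fix ε > 0. We seek δ > 0 with 0 < |z − 5| < δ ⇒ |z^2 − 25| < ε.
Factor: z^2 − 25 = (z − 5)(z + 5), so |z^2 − 25| = |z − 5|·|z + 5|.
Impose δ ≤ 1 so that |z| < 6; then |z + 5| ≤ 11.
Hence |z^2 − 25| ≤ 11|z − 5|, which is < ε once |z − 5| < ε/11.
Take δ = min(1, ε/11). If 0 < |z − 5| < δ then both bounds hold and |z^2 − 25| ≤ 11|z − 5| < 11·(ε/11) = ε.

δ = min(1, ε/11)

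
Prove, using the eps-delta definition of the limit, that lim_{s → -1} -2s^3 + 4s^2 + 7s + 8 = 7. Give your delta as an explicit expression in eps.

delta = min(1, eps/21)

Fix eps > 0. We want delta > 0 such that 0 < |s + 1| < delta implies |(-2s^3 + 4s^2 + 7s + 8) − 7| < eps.
(-2s^3 + 4s^2 + 7s + 8) − 7 = -2s^3 + 4s^2 + 7s + 1 = (s + 1)(-2s^2 + 6s + 1).
So |(-2s^3 + 4s^2 + 7s + 8) − 7| = |s + 1|·|-2s^2 + 6s + 1|.
Assume first that |s + 1| < 1, so |s| < 2. Then |-2s^2 + 6s + 1| ≤ 2·2^2 + 6·2 + 1 = 21.
Hence |(-2s^3 + 4s^2 + 7s + 8) − 7| ≤ 21|s + 1| < eps provided |s + 1| < eps/21.
Choosing delta = min(1, eps/21) ensures both conditions, hence |(-2s^3 + 4s^2 + 7s + 8) − 7| < eps.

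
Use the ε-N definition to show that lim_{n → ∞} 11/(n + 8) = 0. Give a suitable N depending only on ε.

N = 11/ε

Let ε > 0 be given. For n ≥ 1, |11/(n + 8) − 0| = 11/(n + 8) ≤ 11/n.
We need 11/n < ε, i.e. n > 11/ε.
Take N = 11/ε. If n > N then |11/(n + 8)| ≤ 11/n < ε.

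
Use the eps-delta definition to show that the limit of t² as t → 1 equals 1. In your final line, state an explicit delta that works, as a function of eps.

delta = min(1, eps/3)

Let eps > 0 be given. We seek delta > 0 with 0 < |t − 1| < delta ⇒ |t² − 1| < eps.
Factor: t² − 1 = (t − 1)(t + 1), so |t² − 1| = |t − 1|·|t + 1|.
Restrict delta ≤ 1. Then |t − 1| < 1 gives |t| < 2, so by the triangle inequality |t + 1| ≤ 2 + 1 = 3.
Hence |t² − 1| ≤ 3|t − 1|, which is < eps once |t − 1| < eps/3.
Take delta = min(1, eps/3). If 0 < |t − 1| < delta then both bounds hold and |t² − 1| ≤ 3|t − 1| < 3·(eps/3) = eps.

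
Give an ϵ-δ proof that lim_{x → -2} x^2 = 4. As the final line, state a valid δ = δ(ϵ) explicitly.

δ = min(1, ϵ/5)

Fix ϵ > 0. We seek δ > 0 with 0 < |x + 2| < δ ⇒ |x^2 − 4| < ϵ.
Factor: x^2 − 4 = (x + 2)(x - 2), so |x^2 − 4| = |x + 2|·|x - 2|.
Restrict δ ≤ 1. Then |x + 2| < 1 gives |x| < 3, so by the triangle inequality |x - 2| ≤ 3 + 2 = 5.
Hence |x^2 − 4| ≤ 5|x + 2|, which is < ϵ once |x + 2| < ϵ/5.
Take δ = min(1, ϵ/5). If 0 < |x + 2| < δ then both bounds hold and |x^2 − 4| ≤ 5|x + 2| < 5·(ϵ/5) = ϵ.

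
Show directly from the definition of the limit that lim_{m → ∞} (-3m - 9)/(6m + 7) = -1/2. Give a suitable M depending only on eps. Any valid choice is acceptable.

M = (11/12)/eps

Suppose eps > 0. For m ≥ 1, |(-3m - 9)/(6m + 7) + 1/2| = |-33|/(6(6m + 7)) = 33/(6(6m + 7)).
Since 6m + 7 ≥ 6m for m ≥ 1, this is ≤ 33/(6·6m) = (11/12)/m.
So |(-3m - 9)/(6m + 7) + 1/2| < eps whenever m > (11/12)/eps.
Take M = (11/12)/eps. If m > M then |(-3m - 9)/(6m + 7) + 1/2| ≤ (11/12)/m < eps.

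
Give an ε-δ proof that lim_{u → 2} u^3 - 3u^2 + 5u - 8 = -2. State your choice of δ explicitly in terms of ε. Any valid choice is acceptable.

δ = min(1, ε/15)

Suppose ε > 0. We want δ > 0 such that 0 < |u − 2| < δ implies |(u^3 - 3u^2 + 5u - 8) + 2| < ε.
(u^3 - 3u^2 + 5u - 8) + 2 = u^3 - 3u^2 + 5u - 6 = (u − 2)(u^2 - u + 3).
So |(u^3 - 3u^2 + 5u - 8) + 2| = |u − 2|·|u^2 - u + 3|.
Require δ ≤ 1. Then |u − 2| < 1 gives |u| < 3, and by the triangle inequality |u^2 - u + 3| ≤ 3^2 + 3 + 3 = 15.
Hence |(u^3 - 3u^2 + 5u - 8) + 2| ≤ 15|u − 2| < ε provided |u − 2| < ε/15.
Choosing δ = min(1, ε/15) ensures both conditions, hence |(u^3 - 3u^2 + 5u - 8) + 2| < ε.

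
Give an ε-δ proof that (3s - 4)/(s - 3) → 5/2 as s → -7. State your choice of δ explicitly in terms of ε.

δ = min(5, 10ε)

Let ε > 0. We want δ > 0 with 0 < |s + 7| < δ ⇒ |(3s - 4)/(s - 3) − (5/2)| < ε.
Combining over a common denominator, (3s - 4)/(s - 3) − (5/2) = [(3s - 4)·(-10) − (-25)·(s - 3)] / [(-10)·(s - 3)] = -5(s + 7) / ((-10)(s - 3)).
So |(3s - 4)/(s - 3) − (5/2)| = 5|s + 7| / (10·|s − 3|).
Restrict δ ≤ 5. Then |s + 7| < 5 gives |s − 3| = |(s + 7) + (-10)| ≥ 10 − 5 = 5.
Hence |(3s - 4)/(s - 3) − (5/2)| < 5|s + 7|/(10·5) = (1/10)|s + 7|, which is < ε once |s + 7| < 10ε.
Take δ = min(5, 10ε). Then 0 < |s + 7| < δ forces both bounds, so |(3s - 4)/(s - 3) − (5/2)| < ε.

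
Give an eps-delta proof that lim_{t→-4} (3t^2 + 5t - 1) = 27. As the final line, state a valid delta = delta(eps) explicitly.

delta = min(1, eps/22)

Suppose eps > 0. We want delta > 0 such that 0 < |t + 4| < delta implies |(3t^2 + 5t - 1) − 27| < eps.
(3t^2 + 5t - 1) − 27 = 3t^2 + 5t - 28 = (t + 4)(3t - 7).
So |(3t^2 + 5t - 1) − 27| = |t + 4|·|3t - 7|.
Assume first that |t + 4| < 1, so |t| < 5. Then |3t - 7| ≤ 3·5 + 7 = 22.
Hence |(3t^2 + 5t - 1) − 27| ≤ 22|t + 4| < eps provided |t + 4| < eps/22.
Take delta = min(1, eps/22). Then 0 < |t + 4| < delta gives both |t + 4| < 1 and |t + 4| < eps/22, so |(3t^2 + 5t - 1) − 27| < eps.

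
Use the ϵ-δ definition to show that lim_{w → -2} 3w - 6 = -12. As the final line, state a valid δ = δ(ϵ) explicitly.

Let ϵ > 0. We need δ > 0 so that 0 < |w + 2| < δ implies |(3w - 6) + 12| < ϵ.
|(3w - 6) + 12| = |3w + 6| = 3|w + 2|.
Thus it suffices that |w + 2| < ϵ/3.
Take δ = ϵ/3. If 0 < |w + 2| < δ then |(3w - 6) + 12| = 3|w + 2| < 3·(ϵ/3) = ϵ.

δ = ϵ/3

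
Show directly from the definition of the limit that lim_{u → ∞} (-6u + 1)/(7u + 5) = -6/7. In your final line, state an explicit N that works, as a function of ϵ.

Fix ϵ > 0. We seek N > 0 such that u > N implies |(-6u + 1)/(7u + 5) + 6/7| < ϵ.
(-6u + 1)/(7u + 5) + 6/7 = (7(-6u + 1) − (-6)(7u + 5)) / (7(7u + 5)) = 37/(7(7u + 5)).
For u > 0 we have 7u + 5 > 7u, so |(-6u + 1)/(7u + 5) + 6/7| = 37/(7(7u + 5)) < 37/(7·7u) = (37/49)/u.
Thus |(-6u + 1)/(7u + 5) + 6/7| < ϵ whenever u > (37/49)/ϵ.
Take N = (37/49)/ϵ. If u > N then |(-6u + 1)/(7u + 5) + 6/7| < (37/49)/u < ϵ.

N = (37/49)/ϵ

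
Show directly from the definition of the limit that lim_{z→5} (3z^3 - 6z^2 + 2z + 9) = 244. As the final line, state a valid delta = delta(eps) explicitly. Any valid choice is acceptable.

Let eps > 0. We want delta > 0 such that 0 < |z − 5| < delta implies |(3z^3 - 6z^2 + 2z + 9) − 244| < eps.
(3z^3 - 6z^2 + 2z + 9) − 244 = 3z^3 - 6z^2 + 2z - 235 = (z − 5)(3z^2 + 9z + 47).
So |(3z^3 - 6z^2 + 2z + 9) − 244| = |z − 5|·|3z^2 + 9z + 47|.
Assume first that |z − 5| < 1, so |z| < 6. Then |3z^2 + 9z + 47| ≤ 3·6^2 + 9·6 + 47 = 209.
Hence |(3z^3 - 6z^2 + 2z + 9) − 244| ≤ 209|z − 5| < eps provided |z − 5| < eps/209.
Take delta = min(1, eps/209). Then 0 < |z − 5| < delta gives both |z − 5| < 1 and |z − 5| < eps/209, so |(3z^3 - 6z^2 + 2z + 9) − 244| < eps.

delta = min(1, eps/209)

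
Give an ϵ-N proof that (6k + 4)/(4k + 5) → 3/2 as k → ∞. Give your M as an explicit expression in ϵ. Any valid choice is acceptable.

M = (7/8)/ϵ

Let ϵ > 0. For k ≥ 1, |(6k + 4)/(4k + 5) − (3/2)| = |-14|/(4(4k + 5)) = 14/(4(4k + 5)).
Since 4k + 5 ≥ 4k for k ≥ 1, this is ≤ 14/(4·4k) = (7/8)/k.
So |(6k + 4)/(4k + 5) − (3/2)| < ϵ whenever k > (7/8)/ϵ.
Take M = (7/8)/ϵ. If k > M then |(6k + 4)/(4k + 5) − (3/2)| ≤ (7/8)/k < ϵ.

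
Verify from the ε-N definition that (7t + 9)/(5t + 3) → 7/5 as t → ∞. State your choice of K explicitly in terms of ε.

Let ε > 0. We seek K > 0 such that t > K implies |(7t + 9)/(5t + 3) − (7/5)| < ε.
(7t + 9)/(5t + 3) − (7/5) = (5(7t + 9) − 7(5t + 3)) / (5(5t + 3)) = 24/(5(5t + 3)).
For t > 0 we have 5t + 3 > 5t, so |(7t + 9)/(5t + 3) − (7/5)| = 24/(5(5t + 3)) < 24/(5·5t) = (24/25)/t.
Thus |(7t + 9)/(5t + 3) − (7/5)| < ε whenever t > (24/25)/ε.
Take K = (24/25)/ε. If t > K then |(7t + 9)/(5t + 3) − (7/5)| < (24/25)/t < ε.

K = (24/25)/ε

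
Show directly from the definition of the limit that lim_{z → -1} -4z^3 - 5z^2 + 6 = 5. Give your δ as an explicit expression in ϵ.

Let ϵ > 0 be given. We want δ > 0 such that 0 < |z + 1| < δ implies |(-4z^3 - 5z^2 + 6) − 5| < ϵ.
(-4z^3 - 5z^2 + 6) − 5 = -4z^3 - 5z^2 + 1 = (z + 1)(-4z^2 - z + 1).
So |(-4z^3 - 5z^2 + 6) − 5| = |z + 1|·|-4z^2 - z + 1|.
Require δ ≤ 1. Then |z + 1| < 1 gives |z| < 2, and by the triangle inequality |-4z^2 - z + 1| ≤ 4·2^2 + 2 + 1 = 19.
Hence |(-4z^3 - 5z^2 + 6) − 5| ≤ 19|z + 1| < ϵ provided |z + 1| < ϵ/19.
Choosing δ = min(1, ϵ/19) ensures both conditions, hence |(-4z^3 - 5z^2 + 6) − 5| < ϵ.

δ = min(1, ϵ/19)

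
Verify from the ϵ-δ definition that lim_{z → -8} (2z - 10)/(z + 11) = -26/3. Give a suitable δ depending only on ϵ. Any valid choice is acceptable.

Let ϵ > 0 be given. We want δ > 0 with 0 < |z + 8| < δ ⇒ |(2z - 10)/(z + 11) + 26/3| < ϵ.
Combining over a common denominator, (2z - 10)/(z + 11) + 26/3 = [(2z - 10)·3 − (-26)·(z + 11)] / [3·(z + 11)] = 32(z + 8) / (3(z + 11)).
So |(2z - 10)/(z + 11) + 26/3| = 32|z + 8| / (3·|z + 11|).
Restrict δ ≤ 3/2. Then |z + 8| < 3/2 gives |z + 11| = |(z + 8) + 3| ≥ 3 − 3/2 = 3/2.
Hence |(2z - 10)/(z + 11) + 26/3| < 32|z + 8|/(3·(3/2)) = (64/9)|z + 8|, which is < ϵ once |z + 8| < (9/64)ϵ.
Take δ = min(3/2, (9/64)ϵ). Then 0 < |z + 8| < δ forces both bounds, so |(2z - 10)/(z + 11) + 26/3| < ϵ.

δ = min(3/2, (9/64)ϵ)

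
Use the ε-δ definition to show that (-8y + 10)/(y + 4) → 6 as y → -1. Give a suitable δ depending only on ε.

Let ε > 0 be given. We want δ > 0 with 0 < |y + 1| < δ ⇒ |(-8y + 10)/(y + 4) − 6| < ε.
Combining over a common denominator, (-8y + 10)/(y + 4) − 6 = [(-8y + 10)·3 − 18·(y + 4)] / [3·(y + 4)] = -42(y + 1) / (3(y + 4)).
So |(-8y + 10)/(y + 4) − 6| = 42|y + 1| / (3·|y + 4|).
Require δ ≤ 3/2, so |y + 4| ≥ |3| − |y + 1| > 3 − 3/2 = 3/2.
Hence |(-8y + 10)/(y + 4) − 6| < 42|y + 1|/(3·(3/2)) = (28/3)|y + 1|, which is < ε once |y + 1| < (3/28)ε.
Take δ = min(3/2, (3/28)ε). Then 0 < |y + 1| < δ forces both bounds, so |(-8y + 10)/(y + 4) − 6| < ε.

δ = min(3/2, (3/28)ε)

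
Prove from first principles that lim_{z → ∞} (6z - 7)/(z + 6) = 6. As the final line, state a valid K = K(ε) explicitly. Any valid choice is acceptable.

K = 43/ε

Let ε > 0 be given. We seek K > 0 such that z > K implies |(6z - 7)/(z + 6) − 6| < ε.
(6z - 7)/(z + 6) − 6 = ((6z - 7) − 6(z + 6)) / ((z + 6)) = -43/((z + 6)).
For z > 0 we have z + 6 > z, so |(6z - 7)/(z + 6) − 6| = 43/((z + 6)) < 43/(z) = 43/z.
Thus |(6z - 7)/(z + 6) − 6| < ε whenever z > 43/ε.
Take K = 43/ε. If z > K then |(6z - 7)/(z + 6) − 6| < 43/z < ε.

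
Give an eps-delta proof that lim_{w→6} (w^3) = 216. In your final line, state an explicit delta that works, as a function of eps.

Fix eps > 0. We seek delta > 0 with 0 < |w − 6| < delta ⇒ |w^3 − 216| < eps.
Factor: w^3 − 216 = (w − 6)(w^2 + 6w + 36), so |w^3 − 216| = |w − 6|·|w^2 + 6w + 36|.
Restrict delta ≤ 1. Then |w − 6| < 1 gives |w| < 7, so by the triangle inequality |w^2 + 6w + 36| ≤ 7^2 + 6·7 + 36 = 127.
Hence |w^3 − 216| ≤ 127|w − 6|, which is < eps once |w − 6| < eps/127.
Take delta = min(1, eps/127). If 0 < |w − 6| < delta then both bounds hold and |w^3 − 216| ≤ 127|w − 6| < 127·(eps/127) = eps.

delta = min(1, eps/127)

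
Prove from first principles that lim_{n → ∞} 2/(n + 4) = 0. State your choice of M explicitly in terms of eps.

Suppose eps > 0. For n ≥ 1, |2/(n + 4) − 0| = 2/(n + 4) ≤ 2/n.
We need 2/n < eps, i.e. n > 2/eps.
Take M = 2/eps. If n > M then |2/(n + 4)| ≤ 2/n < eps.

M = 2/eps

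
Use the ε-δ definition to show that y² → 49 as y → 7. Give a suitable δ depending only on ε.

δ = min(1, ε/15)

Let ε > 0 be given. We seek δ > 0 with 0 < |y − 7| < δ ⇒ |y² − 49| < ε.
Factor: y² − 49 = (y − 7)(y + 7), so |y² − 49| = |y − 7|·|y + 7|.
Impose δ ≤ 1 so that |y| < 8; then |y + 7| ≤ 15.
Hence |y² − 49| ≤ 15|y − 7|, which is < ε once |y − 7| < ε/15.
Take δ = min(1, ε/15). If 0 < |y − 7| < δ then both bounds hold and |y² − 49| ≤ 15|y − 7| < 15·(ε/15) = ε.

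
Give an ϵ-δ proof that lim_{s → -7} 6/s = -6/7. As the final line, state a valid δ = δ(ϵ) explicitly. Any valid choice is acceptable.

δ = min(7/2, (49/12)ϵ)

Let ϵ > 0 be given. We seek δ > 0 such that 0 < |s + 7| < δ implies |6/s + 6/7| < ϵ.
|6/s + 6/7| = 6·|-7 − s|/(7·|s|) = 6|s + 7|/(7|s|).
Restrict δ ≤ 7/2. Then |s + 7| < 7/2 gives |s| > 7/2, so 7|s| > 49/2.
Then |6/s + 6/7| < 6|s + 7|/(49/2), which is < ϵ when |s + 7| < (49/12)ϵ.
Take δ = min(7/2, (49/12)ϵ). Then 0 < |s + 7| < δ gives both |s + 7| < 7/2 and |s + 7| < (49/12)ϵ, so |6/s + 6/7| < ϵ.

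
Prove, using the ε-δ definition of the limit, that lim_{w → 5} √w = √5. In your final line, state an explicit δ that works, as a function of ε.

δ = min(5, √5·ε)

Let ε > 0. We want δ > 0 such that 0 < |w − 5| < δ implies |√w − √5| < ε.
Multiplying by the conjugate, |√w − √5| = |w − 5|/(√w + √5).
Restrict δ ≤ 5 so that |w − 5| < 5 forces w > 0, and then √w + √5 > √5.
Hence |√w − √5| < |w − 5|/√5, which is < ε once |w − 5| < √5·ε.
Take δ = min(5, √5·ε). If 0 < |w − 5| < δ then w > 0 and |√w − √5| < |w − 5|/√5 < ε.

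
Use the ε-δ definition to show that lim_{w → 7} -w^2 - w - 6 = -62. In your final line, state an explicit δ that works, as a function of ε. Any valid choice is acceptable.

δ = min(1, ε/16)

Let ε > 0 be given. We want δ > 0 such that 0 < |w − 7| < δ implies |(-w^2 - w - 6) + 62| < ε.
(-w^2 - w - 6) + 62 = -w^2 - w + 56 = (w − 7)(-w - 8).
So |(-w^2 - w - 6) + 62| = |w − 7|·|-w - 8|.
Assume first that |w − 7| < 1, so |w| < 8. Then |-w - 8| ≤ 8 + 8 = 16.
Hence |(-w^2 - w - 6) + 62| ≤ 16|w − 7| < ε provided |w − 7| < ε/16.
Choosing δ = min(1, ε/16) ensures both conditions, hence |(-w^2 - w - 6) + 62| < ε.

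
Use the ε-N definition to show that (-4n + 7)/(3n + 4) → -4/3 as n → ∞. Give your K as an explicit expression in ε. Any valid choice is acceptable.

Let ε > 0. For n ≥ 1, |(-4n + 7)/(3n + 4) + 4/3| = |37|/(3(3n + 4)) = 37/(3(3n + 4)).
Since 3n + 4 ≥ 3n for n ≥ 1, this is ≤ 37/(3·3n) = (37/9)/n.
So |(-4n + 7)/(3n + 4) + 4/3| < ε whenever n > (37/9)/ε.
Take K = (37/9)/ε. If n > K then |(-4n + 7)/(3n + 4) + 4/3| ≤ (37/9)/n < ε.

K = (37/9)/ε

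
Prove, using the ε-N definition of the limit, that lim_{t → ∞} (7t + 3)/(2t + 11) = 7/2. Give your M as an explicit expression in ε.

Let ε > 0 be given. We seek M > 0 such that t > M implies |(7t + 3)/(2t + 11) − (7/2)| < ε.
(7t + 3)/(2t + 11) − (7/2) = (2(7t + 3) − 7(2t + 11)) / (2(2t + 11)) = -71/(2(2t + 11)).
For t > 0 we have 2t + 11 > 2t, so |(7t + 3)/(2t + 11) − (7/2)| = 71/(2(2t + 11)) < 71/(2·2t) = (71/4)/t.
Thus |(7t + 3)/(2t + 11) − (7/2)| < ε whenever t > (71/4)/ε.
Take M = (71/4)/ε. If t > M then |(7t + 3)/(2t + 11) − (7/2)| < (71/4)/t < ε.

M = (71/4)/ε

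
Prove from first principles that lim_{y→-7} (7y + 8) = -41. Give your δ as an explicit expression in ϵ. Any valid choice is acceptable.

Suppose ϵ > 0. We need δ > 0 so that 0 < |y + 7| < δ implies |(7y + 8) + 41| < ϵ.
Since (7y + 8) + 41 = 7(y + 7), we have |(7y + 8) + 41| = 7|y + 7|.
So 7|y + 7| < ϵ exactly when |y + 7| < ϵ/7.
Take δ = ϵ/7. If 0 < |y + 7| < δ then |(7y + 8) + 41| = 7|y + 7| < 7·(ϵ/7) = ϵ.

δ = ϵ/7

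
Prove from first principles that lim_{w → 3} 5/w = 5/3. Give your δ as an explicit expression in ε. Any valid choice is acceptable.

δ = min(3/2, (9/10)ε)

Let ε > 0 be given. We seek δ > 0 such that 0 < |w − 3| < δ implies |5/w − (5/3)| < ε.
|5/w − (5/3)| = 5·|3 − w|/(3·|w|) = 5|w − 3|/(3|w|).
Require δ ≤ 3/2 so that |w| > 3 − 3/2 = 3/2, hence 3|w| > 9/2.
Then |5/w − (5/3)| < 5|w − 3|/(9/2), which is < ε when |w − 3| < (9/10)ε.
Take δ = min(3/2, (9/10)ε). Then 0 < |w − 3| < δ gives both |w − 3| < 3/2 and |w − 3| < (9/10)ε, so |5/w − (5/3)| < ε.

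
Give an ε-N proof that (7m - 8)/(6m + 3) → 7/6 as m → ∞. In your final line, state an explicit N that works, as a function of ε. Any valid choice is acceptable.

N = (23/12)/ε

Fix ε > 0. For m ≥ 1, |(7m - 8)/(6m + 3) − (7/6)| = |-69|/(6(6m + 3)) = 69/(6(6m + 3)).
Since 6m + 3 ≥ 6m for m ≥ 1, this is ≤ 69/(6·6m) = (23/12)/m.
So |(7m - 8)/(6m + 3) − (7/6)| < ε whenever m > (23/12)/ε.
Take N = (23/12)/ε. If m > N then |(7m - 8)/(6m + 3) − (7/6)| ≤ (23/12)/m < ε.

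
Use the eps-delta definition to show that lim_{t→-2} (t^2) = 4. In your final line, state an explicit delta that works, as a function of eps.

delta = min(1, eps/5)

Let eps > 0 be given. We seek delta > 0 with 0 < |t + 2| < delta ⇒ |t^2 − 4| < eps.
Factor: t^2 − 4 = (t + 2)(t - 2), so |t^2 − 4| = |t + 2|·|t - 2|.
Restrict delta ≤ 1. Then |t + 2| < 1 gives |t| < 3, so by the triangle inequality |t - 2| ≤ 3 + 2 = 5.
Hence |t^2 − 4| ≤ 5|t + 2|, which is < eps once |t + 2| < eps/5.
Take delta = min(1, eps/5). If 0 < |t + 2| < delta then both bounds hold and |t^2 − 4| ≤ 5|t + 2| < 5·(eps/5) = eps.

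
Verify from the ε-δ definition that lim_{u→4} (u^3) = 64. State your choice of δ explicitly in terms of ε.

Suppose ε > 0. We seek δ > 0 with 0 < |u − 4| < δ ⇒ |u^3 − 64| < ε.
Factor: u^3 − 64 = (u − 4)(u^2 + 4u + 16), so |u^3 − 64| = |u − 4|·|u^2 + 4u + 16|.
Restrict δ ≤ 1. Then |u − 4| < 1 gives |u| < 5, so by the triangle inequality |u^2 + 4u + 16| ≤ 5^2 + 4·5 + 16 = 61.
Hence |u^3 − 64| ≤ 61|u − 4|, which is < ε once |u − 4| < ε/61.
Take δ = min(1, ε/61). If 0 < |u − 4| < δ then both bounds hold and |u^3 − 64| ≤ 61|u − 4| < 61·(ε/61) = ε.

δ = min(1, ε/61)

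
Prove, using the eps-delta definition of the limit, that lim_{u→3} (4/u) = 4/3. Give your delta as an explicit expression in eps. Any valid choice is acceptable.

delta = min(3/2, (9/8)eps)

Let eps > 0. We seek delta > 0 such that 0 < |u − 3| < delta implies |4/u − (4/3)| < eps.
|4/u − (4/3)| = 4·|3 − u|/(3·|u|) = 4|u − 3|/(3|u|).
Require delta ≤ 3/2 so that |u| > 3 − 3/2 = 3/2, hence 3|u| > 9/2.
Then |4/u − (4/3)| < 4|u − 3|/(9/2), which is < eps when |u − 3| < (9/8)eps.
Take delta = min(3/2, (9/8)eps). Then 0 < |u − 3| < delta gives both |u − 3| < 3/2 and |u − 3| < (9/8)eps, so |4/u − (4/3)| < eps.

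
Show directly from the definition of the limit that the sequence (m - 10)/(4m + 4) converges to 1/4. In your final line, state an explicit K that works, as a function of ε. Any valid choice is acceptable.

Let ε > 0 be given. For m ≥ 1, |(m - 10)/(4m + 4) − (1/4)| = |-44|/(4(4m + 4)) = 44/(4(4m + 4)).
Since 4m + 4 ≥ 4m for m ≥ 1, this is ≤ 44/(4·4m) = (11/4)/m.
So |(m - 10)/(4m + 4) − (1/4)| < ε whenever m > (11/4)/ε.
Take K = (11/4)/ε. If m > K then |(m - 10)/(4m + 4) − (1/4)| ≤ (11/4)/m < ε.

K = (11/4)/ε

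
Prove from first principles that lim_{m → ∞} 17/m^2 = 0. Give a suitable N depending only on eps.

Let eps > 0. For m ≥ 1, |17/m^2 − 0| = 17/m^2.
17/m^2 < eps ⇔ m^2 > 17/eps ⇔ m > (17/eps)^{1/2}.
Take N = (17/eps)^{1/2}. Then m > N implies 17/m^2 < eps.

N = (17/eps)^{1/2}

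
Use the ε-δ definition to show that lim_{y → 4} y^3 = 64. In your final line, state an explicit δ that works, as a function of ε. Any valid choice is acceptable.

δ = min(2, ε/76)

Fix ε > 0. We seek δ > 0 with 0 < |y − 4| < δ ⇒ |y^3 − 64| < ε.
Factor: y^3 − 64 = (y − 4)(y^2 + 4y + 16), so |y^3 − 64| = |y − 4|·|y^2 + 4y + 16|.
Impose δ ≤ 2 so that |y| < 6; then |y^2 + 4y + 16| ≤ 76.
Hence |y^3 − 64| ≤ 76|y − 4|, which is < ε once |y − 4| < ε/76.
Take δ = min(2, ε/76). If 0 < |y − 4| < δ then both bounds hold and |y^3 − 64| ≤ 76|y − 4| < 76·(ε/76) = ε.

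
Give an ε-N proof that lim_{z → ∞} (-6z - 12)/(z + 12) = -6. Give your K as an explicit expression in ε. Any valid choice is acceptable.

K = 60/ε

Let ε > 0. We seek K > 0 such that z > K implies |(-6z - 12)/(z + 12) + 6| < ε.
(-6z - 12)/(z + 12) + 6 = ((-6z - 12) − (-6)(z + 12)) / ((z + 12)) = 60/((z + 12)).
For z > 0 we have z + 12 > z, so |(-6z - 12)/(z + 12) + 6| = 60/((z + 12)) < 60/(z) = 60/z.
Thus |(-6z - 12)/(z + 12) + 6| < ε whenever z > 60/ε.
Take K = 60/ε. If z > K then |(-6z - 12)/(z + 12) + 6| < 60/z < ε.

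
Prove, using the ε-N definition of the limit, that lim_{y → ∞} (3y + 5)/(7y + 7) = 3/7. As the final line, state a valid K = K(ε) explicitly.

Let ε > 0 be given. We seek K > 0 such that y > K implies |(3y + 5)/(7y + 7) − (3/7)| < ε.
(3y + 5)/(7y + 7) − (3/7) = (7(3y + 5) − 3(7y + 7)) / (7(7y + 7)) = 14/(7(7y + 7)).
For y > 0 we have 7y + 7 > 7y, so |(3y + 5)/(7y + 7) − (3/7)| = 14/(7(7y + 7)) < 14/(7·7y) = (2/7)/y.
Thus |(3y + 5)/(7y + 7) − (3/7)| < ε whenever y > (2/7)/ε.
Take K = (2/7)/ε. If y > K then |(3y + 5)/(7y + 7) − (3/7)| < (2/7)/y < ε.

K = (2/7)/ε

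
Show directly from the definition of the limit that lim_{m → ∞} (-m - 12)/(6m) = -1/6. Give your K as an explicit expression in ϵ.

Fix ϵ > 0. For m ≥ 1, |(-m - 12)/(6m) + 1/6| = |-72|/(6(6m)) = 72/(6(6m)).
Since 6m ≥ 6m for m ≥ 1, this is ≤ 72/(6·6m) = 2/m.
So |(-m - 12)/(6m) + 1/6| < ϵ whenever m > 2/ϵ.
Take K = 2/ϵ. If m > K then |(-m - 12)/(6m) + 1/6| ≤ 2/m < ϵ.

K = 2/ϵ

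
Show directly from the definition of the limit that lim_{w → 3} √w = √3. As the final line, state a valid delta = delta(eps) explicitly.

delta = min(3, √3·eps)

Let eps > 0. We want delta > 0 such that 0 < |w − 3| < delta implies |√w − √3| < eps.
Rationalise: √w − √3 = (w − 3)/(√w + √3), so |√w − √3| = |w − 3|/(√w + √3).
Restrict delta ≤ 3 so that |w − 3| < 3 forces w > 0, and then √w + √3 > √3.
Hence |√w − √3| < |w − 3|/√3, which is < eps once |w − 3| < √3·eps.
Take delta = min(3, √3·eps). If 0 < |w − 3| < delta then w > 0 and |√w − √3| < |w − 3|/√3 < eps.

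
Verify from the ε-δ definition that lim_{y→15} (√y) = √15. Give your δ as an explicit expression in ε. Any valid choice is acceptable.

δ = min(15, √15·ε)

Suppose ε > 0. We want δ > 0 such that 0 < |y − 15| < δ implies |√y − √15| < ε.
Multiplying by the conjugate, |√y − √15| = |y − 15|/(√y + √15).
Restrict δ ≤ 15 so that |y − 15| < 15 forces y > 0, and then √y + √15 > √15.
Hence |√y − √15| < |y − 15|/√15, which is < ε once |y − 15| < √15·ε.
Take δ = min(15, √15·ε). If 0 < |y − 15| < δ then y > 0 and |√y − √15| < |y − 15|/√15 < ε.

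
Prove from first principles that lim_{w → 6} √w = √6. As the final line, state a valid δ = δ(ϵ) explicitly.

δ = min(6, √6·ϵ)

Fix ϵ > 0. We want δ > 0 such that 0 < |w − 6| < δ implies |√w − √6| < ϵ.
Multiplying by the conjugate, |√w − √6| = |w − 6|/(√w + √6).
Restrict δ ≤ 6 so that |w − 6| < 6 forces w > 0, and then √w + √6 > √6.
Hence |√w − √6| < |w − 6|/√6, which is < ϵ once |w − 6| < √6·ϵ.
Take δ = min(6, √6·ϵ). If 0 < |w − 6| < δ then w > 0 and |√w − √6| < |w − 6|/√6 < ϵ.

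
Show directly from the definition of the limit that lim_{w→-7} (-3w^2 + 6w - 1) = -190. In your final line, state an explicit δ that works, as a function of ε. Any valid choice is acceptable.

δ = min(1, ε/51)

Fix ε > 0. We want δ > 0 such that 0 < |w + 7| < δ implies |(-3w^2 + 6w - 1) + 190| < ε.
(-3w^2 + 6w - 1) + 190 = -3w^2 + 6w + 189 = (w + 7)(-3w + 27).
So |(-3w^2 + 6w - 1) + 190| = |w + 7|·|-3w + 27|.
Assume first that |w + 7| < 1, so |w| < 8. Then |-3w + 27| ≤ 3·8 + 27 = 51.
Hence |(-3w^2 + 6w - 1) + 190| ≤ 51|w + 7| < ε provided |w + 7| < ε/51.
Take δ = min(1, ε/51). Then 0 < |w + 7| < δ gives both |w + 7| < 1 and |w + 7| < ε/51, so |(-3w^2 + 6w - 1) + 190| < ε.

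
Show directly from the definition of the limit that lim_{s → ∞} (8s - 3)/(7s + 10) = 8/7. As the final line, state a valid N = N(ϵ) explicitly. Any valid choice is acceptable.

Suppose ϵ > 0. We seek N > 0 such that s > N implies |(8s - 3)/(7s + 10) − (8/7)| < ϵ.
(8s - 3)/(7s + 10) − (8/7) = (7(8s - 3) − 8(7s + 10)) / (7(7s + 10)) = -101/(7(7s + 10)).
For s > 0 we have 7s + 10 > 7s, so |(8s - 3)/(7s + 10) − (8/7)| = 101/(7(7s + 10)) < 101/(7·7s) = (101/49)/s.
Thus |(8s - 3)/(7s + 10) − (8/7)| < ϵ whenever s > (101/49)/ϵ.
Take N = (101/49)/ϵ. If s > N then |(8s - 3)/(7s + 10) − (8/7)| < (101/49)/s < ϵ.

N = (101/49)/ϵ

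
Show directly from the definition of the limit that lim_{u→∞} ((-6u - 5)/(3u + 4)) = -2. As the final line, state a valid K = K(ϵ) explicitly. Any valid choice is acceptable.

Fix ϵ > 0. We seek K > 0 such that u > K implies |(-6u - 5)/(3u + 4) + 2| < ϵ.
(-6u - 5)/(3u + 4) + 2 = (3(-6u - 5) − (-6)(3u + 4)) / (3(3u + 4)) = 9/(3(3u + 4)).
For u > 0 we have 3u + 4 > 3u, so |(-6u - 5)/(3u + 4) + 2| = 9/(3(3u + 4)) < 9/(3·3u) = 1/u.
Thus |(-6u - 5)/(3u + 4) + 2| < ϵ whenever u > 1/ϵ.
Take K = 1/ϵ. If u > K then |(-6u - 5)/(3u + 4) + 2| < 1/u < ϵ.

K = 1/ϵ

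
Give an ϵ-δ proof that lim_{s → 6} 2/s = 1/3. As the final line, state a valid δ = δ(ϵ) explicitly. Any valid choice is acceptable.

Let ϵ > 0. We seek δ > 0 such that 0 < |s − 6| < δ implies |2/s − (1/3)| < ϵ.
|2/s − (1/3)| = 2·|6 − s|/(6·|s|) = 2|s − 6|/(6|s|).
Restrict δ ≤ 3. Then |s − 6| < 3 gives |s| > 3, so 6|s| > 18.
Then |2/s − (1/3)| < 2|s − 6|/18, which is < ϵ when |s − 6| < 9ϵ.
Take δ = min(3, 9ϵ). Then 0 < |s − 6| < δ gives both |s − 6| < 3 and |s − 6| < 9ϵ, so |2/s − (1/3)| < ϵ.

δ = min(3, 9ϵ)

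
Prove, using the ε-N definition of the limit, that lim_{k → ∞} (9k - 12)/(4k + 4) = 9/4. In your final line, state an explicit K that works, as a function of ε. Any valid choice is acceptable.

K = (21/4)/ε

Fix ε > 0. For k ≥ 1, |(9k - 12)/(4k + 4) − (9/4)| = |-84|/(4(4k + 4)) = 84/(4(4k + 4)).
Since 4k + 4 ≥ 4k for k ≥ 1, this is ≤ 84/(4·4k) = (21/4)/k.
So |(9k - 12)/(4k + 4) − (9/4)| < ε whenever k > (21/4)/ε.
Take K = (21/4)/ε. If k > K then |(9k - 12)/(4k + 4) − (9/4)| ≤ (21/4)/k < ε.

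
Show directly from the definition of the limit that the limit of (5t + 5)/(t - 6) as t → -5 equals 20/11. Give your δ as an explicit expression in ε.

Let ε > 0 be given. We want δ > 0 with 0 < |t + 5| < δ ⇒ |(5t + 5)/(t - 6) − (20/11)| < ε.
Combining over a common denominator, (5t + 5)/(t - 6) − (20/11) = [(5t + 5)·(-11) − (-20)·(t - 6)] / [(-11)·(t - 6)] = -35(t + 5) / ((-11)(t - 6)).
So |(5t + 5)/(t - 6) − (20/11)| = 35|t + 5| / (11·|t − 6|).
Require δ ≤ 11/2, so |t − 6| ≥ |-11| − |t + 5| > 11 − 11/2 = 11/2.
Hence |(5t + 5)/(t - 6) − (20/11)| < 35|t + 5|/(11·(11/2)) = (70/121)|t + 5|, which is < ε once |t + 5| < (121/70)ε.
Take δ = min(11/2, (121/70)ε). Then 0 < |t + 5| < δ forces both bounds, so |(5t + 5)/(t - 6) − (20/11)| < ε.

δ = min(11/2, (121/70)ε)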